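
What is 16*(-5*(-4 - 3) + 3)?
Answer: 608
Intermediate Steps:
16*(-5*(-4 - 3) + 3) = 16*(-5*(-7) + 3) = 16*(35 + 3) = 16*38 = 608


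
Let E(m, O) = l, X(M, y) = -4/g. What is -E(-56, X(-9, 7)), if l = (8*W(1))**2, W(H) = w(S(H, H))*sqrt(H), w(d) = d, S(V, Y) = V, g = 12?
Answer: -64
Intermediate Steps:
X(M, y) = -1/3 (X(M, y) = -4/12 = -4*1/12 = -1/3)
W(H) = H**(3/2) (W(H) = H*sqrt(H) = H**(3/2))
l = 64 (l = (8*1**(3/2))**2 = (8*1)**2 = 8**2 = 64)
E(m, O) = 64
-E(-56, X(-9, 7)) = -1*64 = -64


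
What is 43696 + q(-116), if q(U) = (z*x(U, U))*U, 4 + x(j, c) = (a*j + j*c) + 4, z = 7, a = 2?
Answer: -10694192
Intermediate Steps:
x(j, c) = 2*j + c*j (x(j, c) = -4 + ((2*j + j*c) + 4) = -4 + ((2*j + c*j) + 4) = -4 + (4 + 2*j + c*j) = 2*j + c*j)
q(U) = 7*U²*(2 + U) (q(U) = (7*(U*(2 + U)))*U = (7*U*(2 + U))*U = 7*U²*(2 + U))
43696 + q(-116) = 43696 + 7*(-116)²*(2 - 116) = 43696 + 7*13456*(-114) = 43696 - 10737888 = -10694192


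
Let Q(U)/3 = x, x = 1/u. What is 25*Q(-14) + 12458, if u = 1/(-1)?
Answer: 12383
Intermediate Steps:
u = -1
x = -1 (x = 1/(-1) = -1)
Q(U) = -3 (Q(U) = 3*(-1) = -3)
25*Q(-14) + 12458 = 25*(-3) + 12458 = -75 + 12458 = 12383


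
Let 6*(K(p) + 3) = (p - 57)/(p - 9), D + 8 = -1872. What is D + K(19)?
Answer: -56509/30 ≈ -1883.6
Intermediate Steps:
D = -1880 (D = -8 - 1872 = -1880)
K(p) = -3 + (-57 + p)/(6*(-9 + p)) (K(p) = -3 + ((p - 57)/(p - 9))/6 = -3 + ((-57 + p)/(-9 + p))/6 = -3 + (-57 + p)/(6*(-9 + p)))
D + K(19) = -1880 + (105 - 17*19)/(6*(-9 + 19)) = -1880 + (⅙)*(105 - 323)/10 = -1880 + (⅙)*(⅒)*(-218) = -1880 - 109/30 = -56509/30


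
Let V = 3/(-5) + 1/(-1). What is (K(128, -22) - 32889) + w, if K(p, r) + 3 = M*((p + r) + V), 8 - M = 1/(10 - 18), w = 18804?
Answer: -52959/4 ≈ -13240.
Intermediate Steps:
V = -8/5 (V = 3*(-1/5) + 1*(-1) = -3/5 - 1 = -8/5 ≈ -1.6000)
M = 65/8 (M = 8 - 1/(10 - 18) = 8 - 1/(-8) = 8 - 1*(-1/8) = 8 + 1/8 = 65/8 ≈ 8.1250)
K(p, r) = -16 + 65*p/8 + 65*r/8 (K(p, r) = -3 + 65*((p + r) - 8/5)/8 = -3 + 65*(-8/5 + p + r)/8 = -3 + (-13 + 65*p/8 + 65*r/8) = -16 + 65*p/8 + 65*r/8)
(K(128, -22) - 32889) + w = ((-16 + (65/8)*128 + (65/8)*(-22)) - 32889) + 18804 = ((-16 + 1040 - 715/4) - 32889) + 18804 = (3381/4 - 32889) + 18804 = -128175/4 + 18804 = -52959/4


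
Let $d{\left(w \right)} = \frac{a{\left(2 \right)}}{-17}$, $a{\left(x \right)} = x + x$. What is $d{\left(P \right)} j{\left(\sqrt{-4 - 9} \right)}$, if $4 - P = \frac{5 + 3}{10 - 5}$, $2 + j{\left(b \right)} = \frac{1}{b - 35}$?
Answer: $\frac{5022}{10523} + \frac{2 i \sqrt{13}}{10523} \approx 0.47724 + 0.00068527 i$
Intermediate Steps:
$a{\left(x \right)} = 2 x$
$j{\left(b \right)} = -2 + \frac{1}{-35 + b}$ ($j{\left(b \right)} = -2 + \frac{1}{b - 35} = -2 + \frac{1}{-35 + b}$)
$P = \frac{12}{5}$ ($P = 4 - \frac{5 + 3}{10 - 5} = 4 - \frac{8}{5} = \frac{12}{5} \approx 2.4$)
$d{\left(w \right)} = - \frac{4}{17}$ ($d{\left(w \right)} = \frac{2 \cdot 2}{-17} = 4 \left(- \frac{1}{17}\right) = - \frac{4}{17}$)
$d{\left(P \right)} j{\left(\sqrt{-4 - 9} \right)} = - \frac{4 \frac{71 - 2 \sqrt{-4 - 9}}{-35 + \sqrt{-4 - 9}}}{17} = - \frac{4 \frac{71 - 2 \sqrt{-13}}{-35 + \sqrt{-13}}}{17} = - \frac{4 \frac{71 - 2 i \sqrt{13}}{-35 + i \sqrt{13}}}{17} = - \frac{4 \left(71 - 2 i \sqrt{13}\right)}{17 \left(-35 + i \sqrt{13}\right)}$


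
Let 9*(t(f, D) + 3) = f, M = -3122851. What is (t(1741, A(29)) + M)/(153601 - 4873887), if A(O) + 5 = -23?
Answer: 28103945/42482574 ≈ 0.66154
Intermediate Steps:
A(O) = -28 (A(O) = -5 - 23 = -28)
t(f, D) = -3 + f/9
(t(1741, A(29)) + M)/(153601 - 4873887) = ((-3 + (⅑)*1741) - 3122851)/(153601 - 4873887) = ((-3 + 1741/9) - 3122851)/(-4720286) = (1714/9 - 3122851)*(-1/4720286) = -28103945/9*(-1/4720286) = 28103945/42482574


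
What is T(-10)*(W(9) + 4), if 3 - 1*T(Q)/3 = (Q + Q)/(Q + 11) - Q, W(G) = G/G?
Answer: 195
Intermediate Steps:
W(G) = 1
T(Q) = 9 + 3*Q - 6*Q/(11 + Q) (T(Q) = 9 - 3*((Q + Q)/(Q + 11) - Q) = 9 - 3*((2*Q)/(11 + Q) - Q) = 9 - 3*(2*Q/(11 + Q) - Q) = 9 - 3*(-Q + 2*Q/(11 + Q)) = 9 + (3*Q - 6*Q/(11 + Q)) = 9 + 3*Q - 6*Q/(11 + Q))
T(-10)*(W(9) + 4) = (3*(33 + (-10)**2 + 12*(-10))/(11 - 10))*(1 + 4) = (3*(33 + 100 - 120)/1)*5 = (3*1*13)*5 = 39*5 = 195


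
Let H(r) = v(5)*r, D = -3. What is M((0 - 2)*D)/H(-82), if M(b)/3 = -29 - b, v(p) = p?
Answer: 21/82 ≈ 0.25610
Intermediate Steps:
M(b) = -87 - 3*b (M(b) = 3*(-29 - b) = -87 - 3*b)
H(r) = 5*r
M((0 - 2)*D)/H(-82) = (-87 - 3*(0 - 2)*(-3))/((5*(-82))) = (-87 - (-6)*(-3))/(-410) = (-87 - 3*6)*(-1/410) = (-87 - 18)*(-1/410) = -105*(-1/410) = 21/82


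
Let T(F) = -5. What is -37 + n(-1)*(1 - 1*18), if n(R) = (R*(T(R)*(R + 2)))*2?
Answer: -207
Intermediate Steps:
n(R) = 2*R*(-10 - 5*R) (n(R) = (R*(-5*(R + 2)))*2 = (R*(-5*(2 + R)))*2 = (R*(-10 - 5*R))*2 = 2*R*(-10 - 5*R))
-37 + n(-1)*(1 - 1*18) = -37 + (-10*(-1)*(2 - 1))*(1 - 1*18) = -37 + (-10*(-1)*1)*(1 - 18) = -37 + 10*(-17) = -37 - 170 = -207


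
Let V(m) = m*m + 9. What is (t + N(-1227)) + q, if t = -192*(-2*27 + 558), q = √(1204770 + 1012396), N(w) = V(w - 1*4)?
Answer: 1418602 + √2217166 ≈ 1.4201e+6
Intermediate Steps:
V(m) = 9 + m² (V(m) = m² + 9 = 9 + m²)
N(w) = 9 + (-4 + w)² (N(w) = 9 + (w - 1*4)² = 9 + (w - 4)² = 9 + (-4 + w)²)
q = √2217166 ≈ 1489.0
t = -96768 (t = -192*(-54 + 558) = -192*504 = -96768)
(t + N(-1227)) + q = (-96768 + (9 + (-4 - 1227)²)) + √2217166 = (-96768 + (9 + (-1231)²)) + √2217166 = (-96768 + (9 + 1515361)) + √2217166 = (-96768 + 1515370) + √2217166 = 1418602 + √2217166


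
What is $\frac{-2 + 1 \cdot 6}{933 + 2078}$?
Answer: $\frac{4}{3011} \approx 0.0013285$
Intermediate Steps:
$\frac{-2 + 1 \cdot 6}{933 + 2078} = \frac{-2 + 6}{3011} = \frac{1}{3011} \cdot 4 = \frac{4}{3011}$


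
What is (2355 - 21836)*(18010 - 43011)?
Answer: 487044481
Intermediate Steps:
(2355 - 21836)*(18010 - 43011) = -19481*(-25001) = 487044481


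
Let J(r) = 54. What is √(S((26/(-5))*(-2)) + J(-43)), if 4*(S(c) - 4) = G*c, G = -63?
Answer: 23*I*√5/5 ≈ 10.286*I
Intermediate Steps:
S(c) = 4 - 63*c/4 (S(c) = 4 + (-63*c)/4 = 4 - 63*c/4)
√(S((26/(-5))*(-2)) + J(-43)) = √((4 - 63*26/(-5)*(-2)/4) + 54) = √((4 - 63*26*(-⅕)*(-2)/4) + 54) = √((4 - (-819)*(-2)/10) + 54) = √((4 - 63/4*52/5) + 54) = √((4 - 819/5) + 54) = √(-799/5 + 54) = √(-529/5) = 23*I*√5/5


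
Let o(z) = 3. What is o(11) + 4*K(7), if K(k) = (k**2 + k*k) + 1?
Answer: 399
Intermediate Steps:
K(k) = 1 + 2*k**2 (K(k) = (k**2 + k**2) + 1 = 2*k**2 + 1 = 1 + 2*k**2)
o(11) + 4*K(7) = 3 + 4*(1 + 2*7**2) = 3 + 4*(1 + 2*49) = 3 + 4*(1 + 98) = 3 + 4*99 = 3 + 396 = 399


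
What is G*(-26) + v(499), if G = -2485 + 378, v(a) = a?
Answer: 55281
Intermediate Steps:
G = -2107
G*(-26) + v(499) = -2107*(-26) + 499 = 54782 + 499 = 55281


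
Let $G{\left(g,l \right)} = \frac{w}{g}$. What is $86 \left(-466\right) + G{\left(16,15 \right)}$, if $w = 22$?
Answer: $- \frac{320597}{8} \approx -40075.0$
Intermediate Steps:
$G{\left(g,l \right)} = \frac{22}{g}$
$86 \left(-466\right) + G{\left(16,15 \right)} = 86 \left(-466\right) + \frac{22}{16} = -40076 + 22 \cdot \frac{1}{16} = -40076 + \frac{11}{8} = - \frac{320597}{8}$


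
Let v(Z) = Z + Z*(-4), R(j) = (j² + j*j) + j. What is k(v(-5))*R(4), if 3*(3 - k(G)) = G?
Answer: -72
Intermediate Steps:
R(j) = j + 2*j² (R(j) = (j² + j²) + j = 2*j² + j = j + 2*j²)
v(Z) = -3*Z (v(Z) = Z - 4*Z = -3*Z)
k(G) = 3 - G/3
k(v(-5))*R(4) = (3 - (-1)*(-5))*(4*(1 + 2*4)) = (3 - ⅓*15)*(4*(1 + 8)) = (3 - 5)*(4*9) = -2*36 = -72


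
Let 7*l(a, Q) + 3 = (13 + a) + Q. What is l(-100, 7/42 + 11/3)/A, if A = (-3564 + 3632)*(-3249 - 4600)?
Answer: 11/476952 ≈ 2.3063e-5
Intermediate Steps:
l(a, Q) = 10/7 + Q/7 + a/7 (l(a, Q) = -3/7 + ((13 + a) + Q)/7 = -3/7 + (13 + Q + a)/7 = -3/7 + (13/7 + Q/7 + a/7) = 10/7 + Q/7 + a/7)
A = -533732 (A = 68*(-7849) = -533732)
l(-100, 7/42 + 11/3)/A = (10/7 + (7/42 + 11/3)/7 + (⅐)*(-100))/(-533732) = (10/7 + (7*(1/42) + 11*(⅓))/7 - 100/7)*(-1/533732) = (10/7 + (⅙ + 11/3)/7 - 100/7)*(-1/533732) = (10/7 + (⅐)*(23/6) - 100/7)*(-1/533732) = (10/7 + 23/42 - 100/7)*(-1/533732) = -517/42*(-1/533732) = 11/476952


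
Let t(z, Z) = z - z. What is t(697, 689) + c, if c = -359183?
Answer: -359183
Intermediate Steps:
t(z, Z) = 0
t(697, 689) + c = 0 - 359183 = -359183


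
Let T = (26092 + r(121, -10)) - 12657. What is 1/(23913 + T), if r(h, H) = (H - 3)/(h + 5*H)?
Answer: 71/2651695 ≈ 2.6775e-5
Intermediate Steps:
r(h, H) = (-3 + H)/(h + 5*H)
T = 953872/71 (T = (26092 + (-3 - 10)/(121 + 5*(-10))) - 12657 = (26092 - 13/(121 - 50)) - 12657 = (26092 - 13/71) - 12657 = 1852519/71 - 12657 = 953872/71 ≈ 13435.)
1/(23913 + T) = 1/(23913 + 953872/71) = 1/(2651695/71) = 71/2651695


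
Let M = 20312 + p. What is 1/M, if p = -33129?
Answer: -1/12817 ≈ -7.8021e-5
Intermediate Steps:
M = -12817 (M = 20312 - 33129 = -12817)
1/M = 1/(-12817) = -1/12817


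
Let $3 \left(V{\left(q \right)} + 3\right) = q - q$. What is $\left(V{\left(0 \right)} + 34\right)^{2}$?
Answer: $961$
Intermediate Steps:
$V{\left(q \right)} = -3$ ($V{\left(q \right)} = -3 + \frac{q - q}{3} = -3 + \frac{1}{3} \cdot 0 = -3 + 0 = -3$)
$\left(V{\left(0 \right)} + 34\right)^{2} = \left(-3 + 34\right)^{2} = 31^{2} = 961$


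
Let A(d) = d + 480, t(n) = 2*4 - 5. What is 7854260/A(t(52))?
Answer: 7854260/483 ≈ 16261.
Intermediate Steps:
t(n) = 3 (t(n) = 8 - 5 = 3)
A(d) = 480 + d
7854260/A(t(52)) = 7854260/(480 + 3) = 7854260/483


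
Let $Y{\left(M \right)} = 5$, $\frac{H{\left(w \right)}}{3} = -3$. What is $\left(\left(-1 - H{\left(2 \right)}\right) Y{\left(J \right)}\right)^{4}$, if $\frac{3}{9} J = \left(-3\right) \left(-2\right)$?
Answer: $2560000$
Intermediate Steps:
$H{\left(w \right)} = -9$ ($H{\left(w \right)} = 3 \left(-3\right) = -9$)
$J = 18$ ($J = 3 \left(\left(-3\right) \left(-2\right)\right) = 3 \cdot 6 = 18$)
$\left(\left(-1 - H{\left(2 \right)}\right) Y{\left(J \right)}\right)^{4} = \left(\left(-1 - -9\right) 5\right)^{4} = \left(\left(-1 + 9\right) 5\right)^{4} = \left(8 \cdot 5\right)^{4} = 40^{4} = 2560000$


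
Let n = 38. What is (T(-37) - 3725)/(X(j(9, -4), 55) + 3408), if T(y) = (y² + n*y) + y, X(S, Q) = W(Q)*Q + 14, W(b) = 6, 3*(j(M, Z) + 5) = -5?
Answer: -3799/3752 ≈ -1.0125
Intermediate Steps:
j(M, Z) = -20/3 (j(M, Z) = -5 + (⅓)*(-5) = -5 - 5/3 = -20/3)
X(S, Q) = 14 + 6*Q (X(S, Q) = 6*Q + 14 = 14 + 6*Q)
T(y) = y² + 39*y (T(y) = (y² + 38*y) + y = y² + 39*y)
(T(-37) - 3725)/(X(j(9, -4), 55) + 3408) = (-37*(39 - 37) - 3725)/((14 + 6*55) + 3408) = (-37*2 - 3725)/((14 + 330) + 3408) = (-74 - 3725)/(344 + 3408) = -3799/3752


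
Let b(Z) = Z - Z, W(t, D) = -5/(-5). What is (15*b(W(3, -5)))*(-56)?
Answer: 0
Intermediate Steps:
W(t, D) = 1 (W(t, D) = -5*(-1/5) = 1)
b(Z) = 0
(15*b(W(3, -5)))*(-56) = (15*0)*(-56) = 0*(-56) = 0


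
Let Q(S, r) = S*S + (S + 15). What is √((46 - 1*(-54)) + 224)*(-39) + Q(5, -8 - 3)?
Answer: -657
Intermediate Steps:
Q(S, r) = 15 + S + S² (Q(S, r) = S² + (15 + S) = 15 + S + S²)
√((46 - 1*(-54)) + 224)*(-39) + Q(5, -8 - 3) = √((46 - 1*(-54)) + 224)*(-39) + (15 + 5 + 5²) = √((46 + 54) + 224)*(-39) + (15 + 5 + 25) = √(100 + 224)*(-39) + 45 = √324*(-39) + 45 = 18*(-39) + 45 = -702 + 45 = -657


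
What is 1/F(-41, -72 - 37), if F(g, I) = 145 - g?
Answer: 1/186 ≈ 0.0053763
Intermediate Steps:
1/F(-41, -72 - 37) = 1/(145 - 1*(-41)) = 1/(145 + 41) = 1/186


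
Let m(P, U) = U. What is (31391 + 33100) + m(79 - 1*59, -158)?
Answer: 64333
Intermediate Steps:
(31391 + 33100) + m(79 - 1*59, -158) = (31391 + 33100) - 158 = 64491 - 158 = 64333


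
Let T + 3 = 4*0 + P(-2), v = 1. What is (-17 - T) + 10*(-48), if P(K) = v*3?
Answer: -497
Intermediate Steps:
P(K) = 3 (P(K) = 1*3 = 3)
T = 0 (T = -3 + (4*0 + 3) = -3 + (0 + 3) = -3 + 3 = 0)
(-17 - T) + 10*(-48) = (-17 - 1*0) + 10*(-48) = (-17 + 0) - 480 = -17 - 480 = -497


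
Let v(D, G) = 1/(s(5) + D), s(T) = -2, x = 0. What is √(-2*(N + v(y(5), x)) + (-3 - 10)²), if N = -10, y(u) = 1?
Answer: √191 ≈ 13.820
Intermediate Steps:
v(D, G) = 1/(-2 + D)
√(-2*(N + v(y(5), x)) + (-3 - 10)²) = √(-2*(-10 + 1/(-2 + 1)) + (-3 - 10)²) = √(-2*(-10 + 1/(-1)) + (-13)²) = √(-2*(-10 - 1) + 169) = √(-2*(-11) + 169) = √(22 + 169) = √191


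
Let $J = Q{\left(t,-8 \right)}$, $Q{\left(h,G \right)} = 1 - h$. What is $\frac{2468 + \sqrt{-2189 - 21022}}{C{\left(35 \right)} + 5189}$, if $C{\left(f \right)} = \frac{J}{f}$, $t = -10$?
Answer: $\frac{43190}{90813} + \frac{35 i \sqrt{2579}}{60542} \approx 0.47559 + 0.029359 i$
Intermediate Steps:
$J = 11$ ($J = 1 - -10 = 1 + 10 = 11$)
$C{\left(f \right)} = \frac{11}{f}$
$\frac{2468 + \sqrt{-2189 - 21022}}{C{\left(35 \right)} + 5189} = \frac{2468 + \sqrt{-2189 - 21022}}{\frac{11}{35} + 5189} = \frac{2468 + \sqrt{-23211}}{11 \cdot \frac{1}{35} + 5189} = \frac{2468 + 3 i \sqrt{2579}}{\frac{11}{35} + 5189} = \frac{2468 + 3 i \sqrt{2579}}{\frac{181626}{35}} = \left(2468 + 3 i \sqrt{2579}\right) \frac{35}{181626} = \frac{43190}{90813} + \frac{35 i \sqrt{2579}}{60542}$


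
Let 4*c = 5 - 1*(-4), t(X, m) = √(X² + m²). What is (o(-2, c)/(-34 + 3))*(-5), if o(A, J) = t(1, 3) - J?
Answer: -45/124 + 5*√10/31 ≈ 0.14714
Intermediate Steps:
c = 9/4 (c = (5 - 1*(-4))/4 = (5 + 4)/4 = (¼)*9 = 9/4 ≈ 2.2500)
o(A, J) = √10 - J (o(A, J) = √(1² + 3²) - J = √(1 + 9) - J = √10 - J)
(o(-2, c)/(-34 + 3))*(-5) = ((√10 - 1*9/4)/(-34 + 3))*(-5) = ((√10 - 9/4)/(-31))*(-5) = ((-9/4 + √10)*(-1/31))*(-5) = (9/124 - √10/31)*(-5) = -45/124 + 5*√10/31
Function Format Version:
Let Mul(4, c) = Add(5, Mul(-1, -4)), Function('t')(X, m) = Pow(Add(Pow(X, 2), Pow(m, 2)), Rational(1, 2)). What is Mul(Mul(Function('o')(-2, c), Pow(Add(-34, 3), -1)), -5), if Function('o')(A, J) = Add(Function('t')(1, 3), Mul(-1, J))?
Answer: Add(Rational(-45, 124), Mul(Rational(5, 31), Pow(10, Rational(1, 2)))) ≈ 0.14714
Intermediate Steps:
c = Rational(9, 4) (c = Mul(Rational(1, 4), Add(5, Mul(-1, -4))) = Mul(Rational(1, 4), Add(5, 4)) = Mul(Rational(1, 4), 9) = Rational(9, 4) ≈ 2.2500)
Function('o')(A, J) = Add(Pow(10, Rational(1, 2)), Mul(-1, J)) (Function('o')(A, J) = Add(Pow(Add(Pow(1, 2), Pow(3, 2)), Rational(1, 2)), Mul(-1, J)) = Add(Pow(Add(1, 9), Rational(1, 2)), Mul(-1, J)) = Add(Pow(10, Rational(1, 2)), Mul(-1, J)))
Mul(Mul(Function('o')(-2, c), Pow(Add(-34, 3), -1)), -5) = Mul(Mul(Add(Pow(10, Rational(1, 2)), Mul(-1, Rational(9, 4))), Pow(Add(-34, 3), -1)), -5) = Mul(Mul(Add(Pow(10, Rational(1, 2)), Rational(-9, 4)), Pow(-31, -1)), -5) = Mul(Mul(Add(Rational(-9, 4), Pow(10, Rational(1, 2))), Rational(-1, 31)), -5) = Mul(Add(Rational(9, 124), Mul(Rational(-1, 31), Pow(10, Rational(1, 2)))), -5) = Add(Rational(-45, 124), Mul(Rational(5, 31), Pow(10, Rational(1, 2))))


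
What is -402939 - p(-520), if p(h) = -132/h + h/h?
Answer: -52382233/130 ≈ -4.0294e+5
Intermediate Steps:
p(h) = 1 - 132/h (p(h) = -132/h + 1 = 1 - 132/h)
-402939 - p(-520) = -402939 - (-132 - 520)/(-520) = -402939 - (-1)*(-652)/520 = -402939 - 1*163/130 = -402939 - 163/130 = -52382233/130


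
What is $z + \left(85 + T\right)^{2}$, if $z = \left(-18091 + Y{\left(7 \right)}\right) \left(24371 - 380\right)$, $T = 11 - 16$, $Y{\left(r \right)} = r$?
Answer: $-433846844$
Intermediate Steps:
$T = -5$
$z = -433853244$ ($z = \left(-18091 + 7\right) \left(24371 - 380\right) = \left(-18084\right) 23991 = -433853244$)
$z + \left(85 + T\right)^{2} = -433853244 + \left(85 - 5\right)^{2} = -433853244 + 80^{2} = -433853244 + 6400 = -433846844$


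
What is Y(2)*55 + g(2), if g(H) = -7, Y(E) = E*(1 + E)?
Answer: 323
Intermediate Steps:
Y(2)*55 + g(2) = (2*(1 + 2))*55 - 7 = (2*3)*55 - 7 = 6*55 - 7 = 330 - 7 = 323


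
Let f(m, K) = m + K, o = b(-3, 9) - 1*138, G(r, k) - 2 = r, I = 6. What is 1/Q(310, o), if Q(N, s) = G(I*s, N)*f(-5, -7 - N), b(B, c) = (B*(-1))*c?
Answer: 1/213808 ≈ 4.6771e-6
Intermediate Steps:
G(r, k) = 2 + r
b(B, c) = -B*c (b(B, c) = (-B)*c = -B*c)
o = -111 (o = -1*(-3)*9 - 1*138 = 27 - 138 = -111)
f(m, K) = K + m
Q(N, s) = (-12 - N)*(2 + 6*s) (Q(N, s) = (2 + 6*s)*((-7 - N) - 5) = (2 + 6*s)*(-12 - N) = (-12 - N)*(2 + 6*s))
1/Q(310, o) = 1/(-2*(1 + 3*(-111))*(12 + 310)) = 1/(-2*(1 - 333)*322) = 1/(-2*(-332)*322) = 1/213808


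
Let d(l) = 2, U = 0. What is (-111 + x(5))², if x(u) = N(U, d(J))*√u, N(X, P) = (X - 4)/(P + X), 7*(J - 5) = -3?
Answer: 12341 + 444*√5 ≈ 13334.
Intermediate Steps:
J = 32/7 (J = 5 + (⅐)*(-3) = 5 - 3/7 = 32/7 ≈ 4.5714)
N(X, P) = (-4 + X)/(P + X)
x(u) = -2*√u (x(u) = ((-4 + 0)/(2 + 0))*√u = (-4/2)*√u = ((½)*(-4))*√u = -2*√u)
(-111 + x(5))² = (-111 - 2*√5)²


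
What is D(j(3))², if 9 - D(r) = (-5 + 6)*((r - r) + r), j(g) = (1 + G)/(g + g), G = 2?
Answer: 289/4 ≈ 72.250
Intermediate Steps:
j(g) = 3/(2*g) (j(g) = (1 + 2)/(g + g) = 3/((2*g)) = 3*(1/(2*g)) = 3/(2*g))
D(r) = 9 - r (D(r) = 9 - (-5 + 6)*((r - r) + r) = 9 - (0 + r) = 9 - r)
D(j(3))² = (9 - 3/(2*3))² = (9 - 1*½)² = (9 - ½)² = (17/2)² = 289/4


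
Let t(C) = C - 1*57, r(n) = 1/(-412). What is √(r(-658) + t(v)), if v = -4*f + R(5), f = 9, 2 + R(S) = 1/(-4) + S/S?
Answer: 2*I*√249981/103 ≈ 9.7084*I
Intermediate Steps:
R(S) = -5/4 (R(S) = -2 + (1/(-4) + S/S) = -2 + (1*(-¼) + 1) = -2 + (-¼ + 1) = -2 + ¾ = -5/4)
r(n) = -1/412
v = -149/4 (v = -4*9 - 5/4 = -36 - 5/4 = -149/4 ≈ -37.250)
t(C) = -57 + C (t(C) = C - 57 = -57 + C)
√(r(-658) + t(v)) = √(-1/412 + (-57 - 149/4)) = √(-1/412 - 377/4) = √(-9708/103) = 2*I*√249981/103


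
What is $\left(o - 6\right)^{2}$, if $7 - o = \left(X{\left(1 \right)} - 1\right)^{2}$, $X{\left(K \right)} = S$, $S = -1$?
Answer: $9$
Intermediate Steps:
$X{\left(K \right)} = -1$
$o = 3$ ($o = 7 - \left(-1 - 1\right)^{2} = 7 - \left(-2\right)^{2} = 7 - 4 = 3$)
$\left(o - 6\right)^{2} = \left(3 - 6\right)^{2} = \left(-3\right)^{2} = 9$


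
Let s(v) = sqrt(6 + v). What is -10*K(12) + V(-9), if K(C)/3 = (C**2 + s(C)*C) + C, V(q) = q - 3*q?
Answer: -4662 - 1080*sqrt(2) ≈ -6189.4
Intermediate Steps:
V(q) = -2*q
K(C) = 3*C + 3*C**2 + 3*C*sqrt(6 + C) (K(C) = 3*((C**2 + sqrt(6 + C)*C) + C) = 3*((C**2 + C*sqrt(6 + C)) + C) = 3*(C + C**2 + C*sqrt(6 + C)) = 3*C + 3*C**2 + 3*C*sqrt(6 + C))
-10*K(12) + V(-9) = -30*12*(1 + 12 + sqrt(6 + 12)) - 2*(-9) = -30*12*(1 + 12 + sqrt(18)) + 18 = -30*12*(1 + 12 + 3*sqrt(2)) + 18 = -30*12*(13 + 3*sqrt(2)) + 18 = -10*(468 + 108*sqrt(2)) + 18 = (-4680 - 1080*sqrt(2)) + 18 = -4662 - 1080*sqrt(2)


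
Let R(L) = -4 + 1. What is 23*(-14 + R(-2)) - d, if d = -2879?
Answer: 2488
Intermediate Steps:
R(L) = -3
23*(-14 + R(-2)) - d = 23*(-14 - 3) - 1*(-2879) = 23*(-17) + 2879 = -391 + 2879 = 2488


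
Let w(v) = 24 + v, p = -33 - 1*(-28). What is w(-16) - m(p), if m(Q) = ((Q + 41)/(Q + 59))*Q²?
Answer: -26/3 ≈ -8.6667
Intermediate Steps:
p = -5 (p = -33 + 28 = -5)
m(Q) = Q²*(41 + Q)/(59 + Q) (m(Q) = ((41 + Q)/(59 + Q))*Q² = Q²*(41 + Q)/(59 + Q))
w(-16) - m(p) = (24 - 16) - (-5)²*(41 - 5)/(59 - 5) = 8 - 25*36/54 = 8 - 1*50/3 = 8 - 50/3 = -26/3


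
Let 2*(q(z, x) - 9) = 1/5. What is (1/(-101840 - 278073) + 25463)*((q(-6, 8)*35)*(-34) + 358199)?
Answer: 3360361755291660/379913 ≈ 8.8451e+9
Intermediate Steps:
q(z, x) = 91/10 (q(z, x) = 9 + (½)/5 = 9 + (½)*(⅕) = 9 + ⅒ = 91/10)
(1/(-101840 - 278073) + 25463)*((q(-6, 8)*35)*(-34) + 358199) = (1/(-101840 - 278073) + 25463)*(((91/10)*35)*(-34) + 358199) = (1/(-379913) + 25463)*((637/2)*(-34) + 358199) = (-1/379913 + 25463)*(-10829 + 358199) = (9673724718/379913)*347370 = 3360361755291660/379913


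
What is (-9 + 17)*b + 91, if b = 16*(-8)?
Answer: -933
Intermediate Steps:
b = -128
(-9 + 17)*b + 91 = (-9 + 17)*(-128) + 91 = 8*(-128) + 91 = -1024 + 91 = -933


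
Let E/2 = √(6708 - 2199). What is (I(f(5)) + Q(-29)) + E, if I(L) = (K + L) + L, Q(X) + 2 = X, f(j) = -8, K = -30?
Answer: -77 + 6*√501 ≈ 57.298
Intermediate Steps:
E = 6*√501 (E = 2*√(6708 - 2199) = 2*√4509 = 2*(3*√501) = 6*√501 ≈ 134.30)
Q(X) = -2 + X
I(L) = -30 + 2*L (I(L) = (-30 + L) + L = -30 + 2*L)
(I(f(5)) + Q(-29)) + E = ((-30 + 2*(-8)) + (-2 - 29)) + 6*√501 = ((-30 - 16) - 31) + 6*√501 = (-46 - 31) + 6*√501 = -77 + 6*√501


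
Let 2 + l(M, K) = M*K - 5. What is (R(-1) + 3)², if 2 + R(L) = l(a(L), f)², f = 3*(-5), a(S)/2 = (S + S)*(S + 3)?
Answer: 163072900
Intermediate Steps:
a(S) = 4*S*(3 + S) (a(S) = 2*((S + S)*(S + 3)) = 2*((2*S)*(3 + S)) = 2*(2*S*(3 + S)) = 4*S*(3 + S))
f = -15
l(M, K) = -7 + K*M (l(M, K) = -2 + (M*K - 5) = -2 + (K*M - 5) = -2 + (-5 + K*M) = -7 + K*M)
R(L) = -2 + (-7 - 60*L*(3 + L))²
(R(-1) + 3)² = ((-2 + (7 + 60*(-1)*(3 - 1))²) + 3)² = ((-2 + (7 + 60*(-1)*2)²) + 3)² = ((-2 + (7 - 120)²) + 3)² = ((-2 + (-113)²) + 3)² = ((-2 + 12769) + 3)² = (12767 + 3)² = 12770² = 163072900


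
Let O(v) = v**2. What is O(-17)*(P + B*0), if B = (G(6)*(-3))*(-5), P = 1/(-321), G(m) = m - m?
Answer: -289/321 ≈ -0.90031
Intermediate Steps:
G(m) = 0
P = -1/321 ≈ -0.0031153
B = 0 (B = (0*(-3))*(-5) = 0*(-5) = 0)
O(-17)*(P + B*0) = (-17)**2*(-1/321 + 0*0) = 289*(-1/321 + 0) = 289*(-1/321) = -289/321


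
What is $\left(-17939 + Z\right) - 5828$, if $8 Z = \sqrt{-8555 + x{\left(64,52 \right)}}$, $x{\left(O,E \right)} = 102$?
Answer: $-23767 + \frac{i \sqrt{8453}}{8} \approx -23767.0 + 11.493 i$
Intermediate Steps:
$Z = \frac{i \sqrt{8453}}{8}$ ($Z = \frac{\sqrt{-8555 + 102}}{8} = \frac{\sqrt{-8453}}{8} = \frac{i \sqrt{8453}}{8} \approx 11.493 i$)
$\left(-17939 + Z\right) - 5828 = \left(-17939 + \frac{i \sqrt{8453}}{8}\right) - 5828 = -23767 + \frac{i \sqrt{8453}}{8}$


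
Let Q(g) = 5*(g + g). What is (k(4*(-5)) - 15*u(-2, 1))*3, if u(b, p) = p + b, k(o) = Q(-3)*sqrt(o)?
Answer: 45 - 180*I*sqrt(5) ≈ 45.0 - 402.49*I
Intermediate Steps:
Q(g) = 10*g (Q(g) = 5*(2*g) = 10*g)
k(o) = -30*sqrt(o) (k(o) = (10*(-3))*sqrt(o) = -30*sqrt(o))
u(b, p) = b + p
(k(4*(-5)) - 15*u(-2, 1))*3 = (-30*2*I*sqrt(5) - 15*(-2 + 1))*3 = (-60*I*sqrt(5) - 15*(-1))*3 = (-60*I*sqrt(5) + 15)*3 = (15 - 60*I*sqrt(5))*3 = 45 - 180*I*sqrt(5)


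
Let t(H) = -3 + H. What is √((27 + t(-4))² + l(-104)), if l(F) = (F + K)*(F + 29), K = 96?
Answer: 10*√10 ≈ 31.623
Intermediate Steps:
l(F) = (29 + F)*(96 + F) (l(F) = (F + 96)*(F + 29) = (96 + F)*(29 + F) = (29 + F)*(96 + F))
√((27 + t(-4))² + l(-104)) = √((27 + (-3 - 4))² + (2784 + (-104)² + 125*(-104))) = √((27 - 7)² + (2784 + 10816 - 13000)) = √(20² + 600) = √(400 + 600) = √1000 = 10*√10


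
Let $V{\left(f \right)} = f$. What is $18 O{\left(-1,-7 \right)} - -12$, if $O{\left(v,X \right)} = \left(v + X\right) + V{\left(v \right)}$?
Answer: $-150$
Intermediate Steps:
$O{\left(v,X \right)} = X + 2 v$ ($O{\left(v,X \right)} = \left(v + X\right) + v = \left(X + v\right) + v = X + 2 v$)
$18 O{\left(-1,-7 \right)} - -12 = 18 \left(-7 + 2 \left(-1\right)\right) - -12 = 18 \left(-7 - 2\right) + \left(-10 + 22\right) = 18 \left(-9\right) + 12 = -162 + 12 = -150$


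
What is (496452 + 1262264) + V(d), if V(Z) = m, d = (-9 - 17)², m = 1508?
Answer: 1760224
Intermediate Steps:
d = 676 (d = (-26)² = 676)
V(Z) = 1508
(496452 + 1262264) + V(d) = (496452 + 1262264) + 1508 = 1758716 + 1508 = 1760224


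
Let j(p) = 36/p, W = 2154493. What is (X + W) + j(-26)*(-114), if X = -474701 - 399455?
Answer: 16646433/13 ≈ 1.2805e+6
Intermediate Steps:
X = -874156
(X + W) + j(-26)*(-114) = (-874156 + 2154493) + (36/(-26))*(-114) = 1280337 + (36*(-1/26))*(-114) = 1280337 - 18/13*(-114) = 1280337 + 2052/13 = 16646433/13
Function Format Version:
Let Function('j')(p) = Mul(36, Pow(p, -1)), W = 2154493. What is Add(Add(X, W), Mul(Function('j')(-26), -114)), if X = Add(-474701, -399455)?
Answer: Rational(16646433, 13) ≈ 1.2805e+6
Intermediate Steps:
X = -874156
Add(Add(X, W), Mul(Function('j')(-26), -114)) = Add(Add(-874156, 2154493), Mul(Mul(36, Pow(-26, -1)), -114)) = Add(1280337, Mul(Mul(36, Rational(-1, 26)), -114)) = Add(1280337, Mul(Rational(-18, 13), -114)) = Add(1280337, Rational(2052, 13)) = Rational(16646433, 13)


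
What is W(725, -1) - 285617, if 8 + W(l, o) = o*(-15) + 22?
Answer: -285588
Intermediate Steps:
W(l, o) = 14 - 15*o (W(l, o) = -8 + (o*(-15) + 22) = -8 + (-15*o + 22) = -8 + (22 - 15*o) = 14 - 15*o)
W(725, -1) - 285617 = (14 - 15*(-1)) - 285617 = (14 + 15) - 285617 = 29 - 285617 = -285588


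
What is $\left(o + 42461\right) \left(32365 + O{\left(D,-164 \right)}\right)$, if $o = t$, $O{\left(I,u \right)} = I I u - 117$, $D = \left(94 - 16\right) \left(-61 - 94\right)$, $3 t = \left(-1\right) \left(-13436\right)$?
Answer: $- \frac{3375647749388488}{3} \approx -1.1252 \cdot 10^{15}$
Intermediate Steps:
$t = \frac{13436}{3}$ ($t = \frac{\left(-1\right) \left(-13436\right)}{3} = \frac{1}{3} \cdot 13436 = \frac{13436}{3} \approx 4478.7$)
$D = -12090$ ($D = 78 \left(-155\right) = -12090$)
$O{\left(I,u \right)} = -117 + u I^{2}$ ($O{\left(I,u \right)} = I^{2} u - 117 = u I^{2} - 117 = -117 + u I^{2}$)
$o = \frac{13436}{3} \approx 4478.7$
$\left(o + 42461\right) \left(32365 + O{\left(D,-164 \right)}\right) = \left(\frac{13436}{3} + 42461\right) \left(32365 - \left(117 + 164 \left(-12090\right)^{2}\right)\right) = \frac{140819 \left(32365 - 23971568517\right)}{3} = \frac{140819}{3} \left(-23971536152\right) = - \frac{3375647749388488}{3}$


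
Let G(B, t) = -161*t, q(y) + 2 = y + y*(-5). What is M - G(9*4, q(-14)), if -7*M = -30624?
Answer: 91482/7 ≈ 13069.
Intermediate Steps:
q(y) = -2 - 4*y (q(y) = -2 + (y + y*(-5)) = -2 + (y - 5*y) = -2 - 4*y)
M = 30624/7 (M = -⅐*(-30624) = 30624/7 ≈ 4374.9)
M - G(9*4, q(-14)) = 30624/7 - (-161)*(-2 - 4*(-14)) = 30624/7 - (-161)*(-2 + 56) = 30624/7 - (-161)*54 = 30624/7 - 1*(-8694) = 30624/7 + 8694 = 91482/7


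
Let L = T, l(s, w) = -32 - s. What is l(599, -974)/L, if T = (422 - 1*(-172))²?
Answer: -631/352836 ≈ -0.0017884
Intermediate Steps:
T = 352836 (T = (422 + 172)² = 594² = 352836)
L = 352836
l(599, -974)/L = (-32 - 1*599)/352836 = (-32 - 599)*(1/352836) = -631*1/352836 = -631/352836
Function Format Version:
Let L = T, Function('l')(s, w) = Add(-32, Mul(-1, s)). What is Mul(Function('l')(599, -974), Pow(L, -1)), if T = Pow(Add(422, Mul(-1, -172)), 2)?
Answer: Rational(-631, 352836) ≈ -0.0017884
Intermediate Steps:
T = 352836 (T = Pow(Add(422, 172), 2) = Pow(594, 2) = 352836)
L = 352836
Mul(Function('l')(599, -974), Pow(L, -1)) = Mul(Add(-32, Mul(-1, 599)), Pow(352836, -1)) = Mul(Add(-32, -599), Rational(1, 352836)) = Mul(-631, Rational(1, 352836)) = Rational(-631, 352836)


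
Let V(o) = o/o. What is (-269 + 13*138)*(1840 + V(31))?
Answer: 2807525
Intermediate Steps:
V(o) = 1
(-269 + 13*138)*(1840 + V(31)) = (-269 + 13*138)*(1840 + 1) = (-269 + 1794)*1841 = 1525*1841 = 2807525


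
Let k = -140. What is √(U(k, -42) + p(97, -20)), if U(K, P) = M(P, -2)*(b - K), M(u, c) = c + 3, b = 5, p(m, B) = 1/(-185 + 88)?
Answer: 4*√85263/97 ≈ 12.041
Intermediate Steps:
p(m, B) = -1/97 (p(m, B) = 1/(-97) = -1/97)
M(u, c) = 3 + c
U(K, P) = 5 - K (U(K, P) = (3 - 2)*(5 - K) = 1*(5 - K) = 5 - K)
√(U(k, -42) + p(97, -20)) = √((5 - 1*(-140)) - 1/97) = √((5 + 140) - 1/97) = √(145 - 1/97) = √(14064/97) = 4*√85263/97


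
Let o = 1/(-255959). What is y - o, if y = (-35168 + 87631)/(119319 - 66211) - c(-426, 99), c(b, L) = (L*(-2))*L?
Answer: 24224785325679/1235770052 ≈ 19603.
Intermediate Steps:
c(b, L) = -2*L² (c(b, L) = (-2*L)*L = -2*L²)
o = -1/255959 ≈ -3.9069e-6
y = 1041075479/53108 (y = (-35168 + 87631)/(119319 - 66211) - (-2)*99² = 52463/53108 - (-2)*9801 = 52463*(1/53108) - 1*(-19602) = 52463/53108 + 19602 = 1041075479/53108 ≈ 19603.)
y - o = 1041075479/53108 - 1*(-1/255959) = 1041075479/53108 + 1/255959 = 24224785325679/1235770052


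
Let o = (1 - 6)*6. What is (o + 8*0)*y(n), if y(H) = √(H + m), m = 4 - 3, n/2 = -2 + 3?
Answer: -30*√3 ≈ -51.962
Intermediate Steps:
n = 2 (n = 2*(-2 + 3) = 2*1 = 2)
m = 1
o = -30 (o = -5*6 = -30)
y(H) = √(1 + H) (y(H) = √(H + 1) = √(1 + H))
(o + 8*0)*y(n) = (-30 + 8*0)*√(1 + 2) = (-30 + 0)*√3 = -30*√3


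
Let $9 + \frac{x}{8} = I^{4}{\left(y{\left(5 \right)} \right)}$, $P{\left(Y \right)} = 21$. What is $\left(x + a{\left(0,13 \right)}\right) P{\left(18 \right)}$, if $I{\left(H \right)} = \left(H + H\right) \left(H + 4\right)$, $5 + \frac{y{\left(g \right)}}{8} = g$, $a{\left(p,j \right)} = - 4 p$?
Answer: $-1512$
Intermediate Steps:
$y{\left(g \right)} = -40 + 8 g$
$I{\left(H \right)} = 2 H \left(4 + H\right)$
$x = -72$ ($x = -72 + 8 \left(2 \left(-40 + 8 \cdot 5\right) \left(4 + \left(-40 + 8 \cdot 5\right)\right)\right)^{4} = -72 + 8 \left(2 \left(-40 + 40\right) \left(4 + \left(-40 + 40\right)\right)\right)^{4} = -72 + 8 \left(2 \cdot 0 \left(4 + 0\right)\right)^{4} = -72 + 8 \left(2 \cdot 0 \cdot 4\right)^{4} = -72 + 8 \cdot 0^{4} = -72 + 8 \cdot 0 = -72 + 0 = -72$)
$\left(x + a{\left(0,13 \right)}\right) P{\left(18 \right)} = \left(-72 - 0\right) 21 = \left(-72 + 0\right) 21 = \left(-72\right) 21 = -1512$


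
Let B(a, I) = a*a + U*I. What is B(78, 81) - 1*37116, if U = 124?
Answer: -20988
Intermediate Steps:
B(a, I) = a² + 124*I (B(a, I) = a*a + 124*I = a² + 124*I)
B(78, 81) - 1*37116 = (78² + 124*81) - 1*37116 = (6084 + 10044) - 37116 = 16128 - 37116 = -20988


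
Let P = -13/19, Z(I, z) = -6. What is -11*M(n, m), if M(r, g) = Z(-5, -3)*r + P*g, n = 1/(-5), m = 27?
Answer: 18051/95 ≈ 190.01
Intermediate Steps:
P = -13/19 (P = -13*1/19 = -13/19 ≈ -0.68421)
n = -⅕ ≈ -0.20000
M(r, g) = -6*r - 13*g/19
-11*M(n, m) = -11*(-6*(-⅕) - 13/19*27) = -11*(6/5 - 351/19) = -11*(-1641/95) = 18051/95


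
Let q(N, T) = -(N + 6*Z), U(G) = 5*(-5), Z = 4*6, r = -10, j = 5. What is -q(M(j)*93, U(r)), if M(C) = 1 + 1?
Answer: 330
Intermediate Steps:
M(C) = 2
Z = 24
U(G) = -25
q(N, T) = -144 - N (q(N, T) = -(N + 6*24) = -(N + 144) = -(144 + N) = -144 - N)
-q(M(j)*93, U(r)) = -(-144 - 2*93) = -(-144 - 1*186) = -(-144 - 186) = -1*(-330) = 330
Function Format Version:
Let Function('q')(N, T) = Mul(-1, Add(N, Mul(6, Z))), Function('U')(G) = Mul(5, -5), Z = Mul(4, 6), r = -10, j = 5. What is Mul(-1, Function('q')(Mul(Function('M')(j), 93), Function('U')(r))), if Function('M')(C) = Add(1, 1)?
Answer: 330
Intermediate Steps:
Function('M')(C) = 2
Z = 24
Function('U')(G) = -25
Function('q')(N, T) = Add(-144, Mul(-1, N)) (Function('q')(N, T) = Mul(-1, Add(N, Mul(6, 24))) = Mul(-1, Add(N, 144)) = Mul(-1, Add(144, N)) = Add(-144, Mul(-1, N)))
Mul(-1, Function('q')(Mul(Function('M')(j), 93), Function('U')(r))) = Mul(-1, Add(-144, Mul(-1, Mul(2, 93)))) = Mul(-1, Add(-144, Mul(-1, 186))) = Mul(-1, Add(-144, -186)) = Mul(-1, -330) = 330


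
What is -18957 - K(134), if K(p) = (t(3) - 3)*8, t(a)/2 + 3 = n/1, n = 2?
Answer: -18917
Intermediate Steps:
t(a) = -2 (t(a) = -6 + 2*(2/1) = -6 + 2*(2*1) = -6 + 2*2 = -6 + 4 = -2)
K(p) = -40 (K(p) = (-2 - 3)*8 = -5*8 = -40)
-18957 - K(134) = -18957 - 1*(-40) = -18957 + 40 = -18917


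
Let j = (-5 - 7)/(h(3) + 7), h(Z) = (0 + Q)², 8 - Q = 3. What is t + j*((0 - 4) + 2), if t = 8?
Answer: 35/4 ≈ 8.7500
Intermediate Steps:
Q = 5 (Q = 8 - 1*3 = 8 - 3 = 5)
h(Z) = 25 (h(Z) = (0 + 5)² = 5² = 25)
j = -3/8 (j = (-5 - 7)/(25 + 7) = -12/32 = -12*1/32 = -3/8 ≈ -0.37500)
t + j*((0 - 4) + 2) = 8 - 3*((0 - 4) + 2)/8 = 8 - 3*(-4 + 2)/8 = 8 - 3/8*(-2) = 8 + ¾ = 35/4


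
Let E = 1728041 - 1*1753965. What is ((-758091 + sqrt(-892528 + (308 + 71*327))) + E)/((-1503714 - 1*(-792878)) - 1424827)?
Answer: 784015/2135663 - I*sqrt(869003)/2135663 ≈ 0.36711 - 0.00043649*I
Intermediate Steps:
E = -25924 (E = 1728041 - 1753965 = -25924)
((-758091 + sqrt(-892528 + (308 + 71*327))) + E)/((-1503714 - 1*(-792878)) - 1424827) = ((-758091 + sqrt(-892528 + (308 + 71*327))) - 25924)/((-1503714 - 1*(-792878)) - 1424827) = ((-758091 + sqrt(-892528 + (308 + 23217))) - 25924)/((-1503714 + 792878) - 1424827) = ((-758091 + sqrt(-892528 + 23525)) - 25924)/(-710836 - 1424827) = ((-758091 + sqrt(-869003)) - 25924)/(-2135663) = ((-758091 + I*sqrt(869003)) - 25924)*(-1/2135663) = (-784015 + I*sqrt(869003))*(-1/2135663) = 784015/2135663 - I*sqrt(869003)/2135663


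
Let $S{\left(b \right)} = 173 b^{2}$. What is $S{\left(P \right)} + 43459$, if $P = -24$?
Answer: $143107$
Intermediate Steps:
$S{\left(P \right)} + 43459 = 173 \left(-24\right)^{2} + 43459 = 173 \cdot 576 + 43459 = 99648 + 43459 = 143107$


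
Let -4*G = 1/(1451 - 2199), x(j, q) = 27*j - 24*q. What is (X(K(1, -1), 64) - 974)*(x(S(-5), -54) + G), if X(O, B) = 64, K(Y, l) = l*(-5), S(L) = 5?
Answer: -1948106615/1496 ≈ -1.3022e+6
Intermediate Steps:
x(j, q) = -24*q + 27*j
K(Y, l) = -5*l
G = 1/2992 (G = -1/(4*(1451 - 2199)) = -¼/(-748) = -¼*(-1/748) = 1/2992 ≈ 0.00033422)
(X(K(1, -1), 64) - 974)*(x(S(-5), -54) + G) = (64 - 974)*((-24*(-54) + 27*5) + 1/2992) = -910*((1296 + 135) + 1/2992) = -910*(1431 + 1/2992) = -910*4281553/2992 = -1948106615/1496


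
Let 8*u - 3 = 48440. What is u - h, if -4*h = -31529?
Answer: -14615/8 ≈ -1826.9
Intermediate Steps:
u = 48443/8 (u = 3/8 + (1/8)*48440 = 3/8 + 6055 = 48443/8 ≈ 6055.4)
h = 31529/4 (h = -1/4*(-31529) = 31529/4 ≈ 7882.3)
u - h = 48443/8 - 1*31529/4 = 48443/8 - 31529/4 = -14615/8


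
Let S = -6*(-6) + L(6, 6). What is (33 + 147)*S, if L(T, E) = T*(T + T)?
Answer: 19440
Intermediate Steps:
L(T, E) = 2*T² (L(T, E) = T*(2*T) = 2*T²)
S = 108 (S = -6*(-6) + 2*6² = 36 + 2*36 = 36 + 72 = 108)
(33 + 147)*S = (33 + 147)*108 = 180*108 = 19440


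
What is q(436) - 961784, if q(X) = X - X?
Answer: -961784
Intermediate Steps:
q(X) = 0
q(436) - 961784 = 0 - 961784 = -961784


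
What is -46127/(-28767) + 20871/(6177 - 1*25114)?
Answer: 273110942/544760679 ≈ 0.50134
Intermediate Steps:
-46127/(-28767) + 20871/(6177 - 1*25114) = -46127*(-1/28767) + 20871/(6177 - 25114) = 46127/28767 + 20871/(-18937) = 46127/28767 + 20871*(-1/18937) = 46127/28767 - 20871/18937 = 273110942/544760679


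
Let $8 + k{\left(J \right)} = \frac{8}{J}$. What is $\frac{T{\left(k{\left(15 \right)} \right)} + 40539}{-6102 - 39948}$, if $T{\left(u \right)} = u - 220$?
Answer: $- \frac{604673}{690750} \approx -0.87539$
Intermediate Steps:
$k{\left(J \right)} = -8 + \frac{8}{J}$
$T{\left(u \right)} = -220 + u$ ($T{\left(u \right)} = u - 220 = -220 + u$)
$\frac{T{\left(k{\left(15 \right)} \right)} + 40539}{-6102 - 39948} = \frac{\left(-220 - \left(8 - \frac{8}{15}\right)\right) + 40539}{-6102 - 39948} = \frac{\left(-220 + \left(-8 + 8 \cdot \frac{1}{15}\right)\right) + 40539}{-46050} = \left(\left(-220 + \left(-8 + \frac{8}{15}\right)\right) + 40539\right) \left(- \frac{1}{46050}\right) = \left(\left(-220 - \frac{112}{15}\right) + 40539\right) \left(- \frac{1}{46050}\right) = \left(- \frac{3412}{15} + 40539\right) \left(- \frac{1}{46050}\right) = \frac{604673}{15} \left(- \frac{1}{46050}\right) = - \frac{604673}{690750}$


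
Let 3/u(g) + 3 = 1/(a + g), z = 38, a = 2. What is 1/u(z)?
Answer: -119/120 ≈ -0.99167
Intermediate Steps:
u(g) = 3/(-3 + 1/(2 + g))
1/u(z) = 1/(3*(-2 - 1*38)/(5 + 3*38)) = 1/(3*(-2 - 38)/(5 + 114)) = 1/(3*(-40)/119) = 1/(3*(1/119)*(-40)) = 1/(-120/119) = -119/120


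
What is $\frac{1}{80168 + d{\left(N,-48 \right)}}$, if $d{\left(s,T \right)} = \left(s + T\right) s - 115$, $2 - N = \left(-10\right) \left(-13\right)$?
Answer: $\frac{1}{102581} \approx 9.7484 \cdot 10^{-6}$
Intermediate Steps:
$N = -128$ ($N = 2 - \left(-10\right) \left(-13\right) = 2 - 130 = -128$)
$d{\left(s,T \right)} = -115 + s \left(T + s\right)$ ($d{\left(s,T \right)} = \left(T + s\right) s - 115 = s \left(T + s\right) - 115 = -115 + s \left(T + s\right)$)
$\frac{1}{80168 + d{\left(N,-48 \right)}} = \frac{1}{80168 - \left(-6029 - 16384\right)} = \frac{1}{80168 + \left(-115 + 16384 + 6144\right)} = \frac{1}{80168 + 22413} = \frac{1}{102581}$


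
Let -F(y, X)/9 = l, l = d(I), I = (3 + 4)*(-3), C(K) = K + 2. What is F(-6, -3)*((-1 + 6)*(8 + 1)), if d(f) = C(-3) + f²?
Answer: -178200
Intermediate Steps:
C(K) = 2 + K
I = -21 (I = 7*(-3) = -21)
d(f) = -1 + f² (d(f) = (2 - 3) + f² = -1 + f²)
l = 440 (l = -1 + (-21)² = -1 + 441 = 440)
F(y, X) = -3960 (F(y, X) = -9*440 = -3960)
F(-6, -3)*((-1 + 6)*(8 + 1)) = -3960*(-1 + 6)*(8 + 1) = -19800*9 = -3960*45 = -178200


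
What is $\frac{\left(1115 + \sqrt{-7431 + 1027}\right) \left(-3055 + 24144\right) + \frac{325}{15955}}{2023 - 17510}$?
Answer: $- \frac{75033923950}{49419017} - \frac{42178 i \sqrt{1601}}{15487} \approx -1518.3 - 108.97 i$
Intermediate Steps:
$\frac{\left(1115 + \sqrt{-7431 + 1027}\right) \left(-3055 + 24144\right) + \frac{325}{15955}}{2023 - 17510} = \frac{\left(1115 + \sqrt{-6404}\right) 21089 + 325 \cdot \frac{1}{15955}}{-15487} = \left(\left(1115 + 2 i \sqrt{1601}\right) 21089 + \frac{65}{3191}\right) \left(- \frac{1}{15487}\right) = \left(\left(23514235 + 42178 i \sqrt{1601}\right) + \frac{65}{3191}\right) \left(- \frac{1}{15487}\right) = \left(\frac{75033923950}{3191} + 42178 i \sqrt{1601}\right) \left(- \frac{1}{15487}\right) = - \frac{75033923950}{49419017} - \frac{42178 i \sqrt{1601}}{15487}$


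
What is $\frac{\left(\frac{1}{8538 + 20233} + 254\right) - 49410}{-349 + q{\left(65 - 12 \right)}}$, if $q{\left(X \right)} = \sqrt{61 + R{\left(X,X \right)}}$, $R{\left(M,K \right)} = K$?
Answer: $\frac{493579278975}{3501056677} + \frac{1414267275 \sqrt{114}}{3501056677} \approx 145.29$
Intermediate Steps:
$q{\left(X \right)} = \sqrt{61 + X}$
$\frac{\left(\frac{1}{8538 + 20233} + 254\right) - 49410}{-349 + q{\left(65 - 12 \right)}} = \frac{\left(\frac{1}{8538 + 20233} + 254\right) - 49410}{-349 + \sqrt{61 + \left(65 - 12\right)}} = \frac{\left(\frac{1}{28771} + 254\right) - 49410}{-349 + \sqrt{61 + \left(65 - 12\right)}} = \frac{\left(\frac{1}{28771} + 254\right) - 49410}{-349 + \sqrt{61 + 53}} = \frac{\frac{7307835}{28771} - 49410}{-349 + \sqrt{114}} = - \frac{1414267275}{28771 \left(-349 + \sqrt{114}\right)}$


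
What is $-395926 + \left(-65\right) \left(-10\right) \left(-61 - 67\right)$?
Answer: $-479126$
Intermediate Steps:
$-395926 + \left(-65\right) \left(-10\right) \left(-61 - 67\right) = -395926 + 650 \left(-61 - 67\right) = -395926 + 650 \left(-128\right) = -395926 - 83200 = -479126$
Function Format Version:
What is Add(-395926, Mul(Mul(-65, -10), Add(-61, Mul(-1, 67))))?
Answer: -479126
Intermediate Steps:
Add(-395926, Mul(Mul(-65, -10), Add(-61, Mul(-1, 67)))) = Add(-395926, Mul(650, Add(-61, -67))) = Add(-395926, Mul(650, -128)) = Add(-395926, -83200) = -479126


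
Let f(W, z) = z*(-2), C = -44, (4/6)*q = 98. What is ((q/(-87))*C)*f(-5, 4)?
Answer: -17248/29 ≈ -594.76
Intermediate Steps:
q = 147 (q = (3/2)*98 = 147)
f(W, z) = -2*z
((q/(-87))*C)*f(-5, 4) = ((147/(-87))*(-44))*(-2*4) = ((147*(-1/87))*(-44))*(-8) = -49/29*(-44)*(-8) = (2156/29)*(-8) = -17248/29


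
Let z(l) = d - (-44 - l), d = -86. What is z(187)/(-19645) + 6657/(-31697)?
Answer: -27074566/124537513 ≈ -0.21740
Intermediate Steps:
z(l) = -42 + l (z(l) = -86 - (-44 - l) = -86 + (44 + l) = -42 + l)
z(187)/(-19645) + 6657/(-31697) = (-42 + 187)/(-19645) + 6657/(-31697) = 145*(-1/19645) + 6657*(-1/31697) = -29/3929 - 6657/31697 = -27074566/124537513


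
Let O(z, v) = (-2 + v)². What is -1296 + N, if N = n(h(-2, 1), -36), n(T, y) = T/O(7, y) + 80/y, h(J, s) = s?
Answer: -16871687/12996 ≈ -1298.2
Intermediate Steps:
n(T, y) = 80/y + T/(-2 + y)² (n(T, y) = T/((-2 + y)²) + 80/y = T/(-2 + y)² + 80/y = 80/y + T/(-2 + y)²)
N = -28871/12996 (N = 80/(-36) + 1/(-2 - 36)² = 80*(-1/36) + 1/(-38)² = -20/9 + 1*(1/1444) = -20/9 + 1/1444 = -28871/12996 ≈ -2.2215)
-1296 + N = -1296 - 28871/12996 = -16871687/12996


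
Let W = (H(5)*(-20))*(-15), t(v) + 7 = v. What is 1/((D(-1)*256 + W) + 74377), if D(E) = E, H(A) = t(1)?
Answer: 1/72321 ≈ 1.3827e-5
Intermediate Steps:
t(v) = -7 + v
H(A) = -6 (H(A) = -7 + 1 = -6)
W = -1800 (W = -6*(-20)*(-15) = 120*(-15) = -1800)
1/((D(-1)*256 + W) + 74377) = 1/((-1*256 - 1800) + 74377) = 1/((-256 - 1800) + 74377) = 1/(-2056 + 74377) = 1/72321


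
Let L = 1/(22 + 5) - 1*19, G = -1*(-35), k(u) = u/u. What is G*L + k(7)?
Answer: -17893/27 ≈ -662.70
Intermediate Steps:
k(u) = 1
G = 35
L = -512/27 (L = 1/27 - 19 = -512/27 ≈ -18.963)
G*L + k(7) = 35*(-512/27) + 1 = -17920/27 + 1 = -17893/27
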